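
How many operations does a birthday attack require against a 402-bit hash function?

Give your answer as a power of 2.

Step 1: The birthday paradox gives collision probability ~50% after sqrt(2^n) = 2^(n/2) hashes.
Step 2: For 402-bit output: 2^(402/2) = 2^201.
Step 3: Approximately 2^201 hash computations needed.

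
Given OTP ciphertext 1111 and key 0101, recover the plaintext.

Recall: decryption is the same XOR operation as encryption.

Step 1: XOR ciphertext with key:
  Ciphertext: 1111
  Key:        0101
  XOR:        1010
Step 2: Plaintext = 1010 = 10 in decimal.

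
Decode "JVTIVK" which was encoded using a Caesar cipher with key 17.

Step 1: Reverse the shift by subtracting 17 from each letter position.
  J (position 9) -> position (9-17) mod 26 = 18 -> S
  V (position 21) -> position (21-17) mod 26 = 4 -> E
  T (position 19) -> position (19-17) mod 26 = 2 -> C
  I (position 8) -> position (8-17) mod 26 = 17 -> R
  V (position 21) -> position (21-17) mod 26 = 4 -> E
  K (position 10) -> position (10-17) mod 26 = 19 -> T
Decrypted message: SECRET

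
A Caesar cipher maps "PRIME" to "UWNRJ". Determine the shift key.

Step 1: Compare first letters: P (position 15) -> U (position 20).
Step 2: Shift = (20 - 15) mod 26 = 5.
The shift value is 5.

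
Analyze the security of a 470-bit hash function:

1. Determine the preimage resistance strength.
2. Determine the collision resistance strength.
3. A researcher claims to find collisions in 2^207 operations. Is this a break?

Step 1: Preimage resistance requires brute-force of 2^470 operations.
Step 2: Collision resistance (birthday bound) = 2^(470/2) = 2^235.
Step 3: The claimed attack costs 2^207 operations.
Step 4: Since 2^207 < 2^235, the claimed attack beats the generic birthday bound, so collision resistance is broken.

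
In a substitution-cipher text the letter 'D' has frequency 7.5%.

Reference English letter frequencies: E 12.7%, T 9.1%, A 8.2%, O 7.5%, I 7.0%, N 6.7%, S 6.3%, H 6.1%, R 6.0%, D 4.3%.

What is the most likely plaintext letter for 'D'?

Step 1: The observed frequency is 7.5%.
Step 2: Compare with English frequencies:
  E: 12.7% (difference: 5.2%)
  T: 9.1% (difference: 1.6%)
  A: 8.2% (difference: 0.7%)
  O: 7.5% (difference: 0.0%) <-- closest
  I: 7.0% (difference: 0.5%)
  N: 6.7% (difference: 0.8%)
  S: 6.3% (difference: 1.2%)
  H: 6.1% (difference: 1.4%)
  R: 6.0% (difference: 1.5%)
  D: 4.3% (difference: 3.2%)
Step 3: 'D' most likely represents 'O' (frequency 7.5%).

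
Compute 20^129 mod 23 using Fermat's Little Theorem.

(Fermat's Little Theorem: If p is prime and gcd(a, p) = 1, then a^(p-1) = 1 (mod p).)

Step 1: Since 23 is prime, by Fermat's Little Theorem: 20^22 = 1 (mod 23).
Step 2: Reduce exponent: 129 mod 22 = 19.
Step 3: So 20^129 = 20^19 (mod 23).
Step 4: 20^19 mod 23 = 17.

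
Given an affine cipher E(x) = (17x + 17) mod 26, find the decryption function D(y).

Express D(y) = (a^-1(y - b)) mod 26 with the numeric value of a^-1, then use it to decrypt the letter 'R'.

Step 1: Find a^-1, the modular inverse of 17 mod 26.
Step 2: We need 17 * a^-1 = 1 (mod 26).
Step 3: 17 * 23 = 391 = 15 * 26 + 1, so a^-1 = 23.
Step 4: D(y) = 23(y - 17) mod 26.
Step 5: Apply to 'R' (y = 17): D(17) = 23 * (17 - 17) mod 26 = 23 * 0 mod 26 = 0 -> 'A'.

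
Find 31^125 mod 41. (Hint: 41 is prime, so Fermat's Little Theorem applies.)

Step 1: Since 41 is prime, by Fermat's Little Theorem: 31^40 = 1 (mod 41).
Step 2: Reduce exponent: 125 mod 40 = 5.
Step 3: So 31^125 = 31^5 (mod 41).
Step 4: 31^5 mod 41 = 40.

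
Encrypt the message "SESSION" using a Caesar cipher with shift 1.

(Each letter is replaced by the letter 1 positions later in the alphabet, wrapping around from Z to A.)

Step 1: For each letter, shift forward by 1 positions (mod 26).
  S (position 18) -> position (18+1) mod 26 = 19 -> T
  E (position 4) -> position (4+1) mod 26 = 5 -> F
  S (position 18) -> position (18+1) mod 26 = 19 -> T
  S (position 18) -> position (18+1) mod 26 = 19 -> T
  I (position 8) -> position (8+1) mod 26 = 9 -> J
  O (position 14) -> position (14+1) mod 26 = 15 -> P
  N (position 13) -> position (13+1) mod 26 = 14 -> O
Result: TFTTJPO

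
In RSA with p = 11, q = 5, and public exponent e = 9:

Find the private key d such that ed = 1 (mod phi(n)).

Step 1: n = 11 * 5 = 55.
Step 2: phi(n) = 10 * 4 = 40.
Step 3: Find d such that 9 * d = 1 (mod 40).
Step 4: d = 9^(-1) mod 40 = 9.
Verification: 9 * 9 = 81 = 2 * 40 + 1.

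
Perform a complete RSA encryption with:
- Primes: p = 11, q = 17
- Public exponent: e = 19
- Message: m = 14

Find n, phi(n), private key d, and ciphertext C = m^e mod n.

Step 1: n = 11 * 17 = 187.
Step 2: phi(n) = (11-1)(17-1) = 10 * 16 = 160.
Step 3: Find d = 19^(-1) mod 160 = 59.
  Verify: 19 * 59 = 1121 = 1 (mod 160).
Step 4: C = 14^19 mod 187 = 92.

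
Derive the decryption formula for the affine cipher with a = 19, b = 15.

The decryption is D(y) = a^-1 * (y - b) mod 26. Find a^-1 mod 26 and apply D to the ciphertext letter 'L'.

Step 1: Find a^-1, the modular inverse of 19 mod 26.
Step 2: We need 19 * a^-1 = 1 (mod 26).
Step 3: 19 * 11 = 209 = 8 * 26 + 1, so a^-1 = 11.
Step 4: D(y) = 11(y - 15) mod 26.
Step 5: Apply to 'L' (y = 11): D(11) = 11 * (11 - 15) mod 26 = 11 * -4 mod 26 = 8 -> 'I'.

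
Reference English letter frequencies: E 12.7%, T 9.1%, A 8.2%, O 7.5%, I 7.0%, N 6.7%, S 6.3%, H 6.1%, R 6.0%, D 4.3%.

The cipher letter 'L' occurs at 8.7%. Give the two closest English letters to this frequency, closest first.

Step 1: Observed frequency of 'L' is 8.7%.
Step 2: Compute distances to each reference frequency and sort:
  T (9.1%): difference = 0.4% <-- BEST
  A (8.2%): difference = 0.5% <-- RUNNER-UP
  O (7.5%): difference = 1.2%
  I (7.0%): difference = 1.7%
  N (6.7%): difference = 2.0%
Step 3: Most likely is 'T' (9.1%, diff 0.4%); second most likely is 'A' (8.2%, diff 0.5%).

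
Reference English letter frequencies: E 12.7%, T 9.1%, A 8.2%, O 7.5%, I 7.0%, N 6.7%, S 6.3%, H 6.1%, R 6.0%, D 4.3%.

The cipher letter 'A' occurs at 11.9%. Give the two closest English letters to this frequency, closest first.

Step 1: Observed frequency of 'A' is 11.9%.
Step 2: Compute distances to each reference frequency and sort:
  E (12.7%): difference = 0.8% <-- BEST
  T (9.1%): difference = 2.8% <-- RUNNER-UP
  A (8.2%): difference = 3.7%
  O (7.5%): difference = 4.4%
  I (7.0%): difference = 4.9%
Step 3: Most likely is 'E' (12.7%, diff 0.8%); second most likely is 'T' (9.1%, diff 2.8%).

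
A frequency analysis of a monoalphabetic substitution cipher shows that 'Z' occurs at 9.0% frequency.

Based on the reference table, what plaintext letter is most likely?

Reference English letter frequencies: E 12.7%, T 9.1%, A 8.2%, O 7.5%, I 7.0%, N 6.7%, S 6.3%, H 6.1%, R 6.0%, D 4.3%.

Step 1: The observed frequency is 9.0%.
Step 2: Compare with English frequencies:
  E: 12.7% (difference: 3.7%)
  T: 9.1% (difference: 0.1%) <-- closest
  A: 8.2% (difference: 0.8%)
  O: 7.5% (difference: 1.5%)
  I: 7.0% (difference: 2.0%)
  N: 6.7% (difference: 2.3%)
  S: 6.3% (difference: 2.7%)
  H: 6.1% (difference: 2.9%)
  R: 6.0% (difference: 3.0%)
  D: 4.3% (difference: 4.7%)
Step 3: 'Z' most likely represents 'T' (frequency 9.1%).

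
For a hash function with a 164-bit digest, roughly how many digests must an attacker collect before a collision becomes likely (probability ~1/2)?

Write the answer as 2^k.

Step 1: The birthday paradox gives collision probability ~50% after sqrt(2^n) = 2^(n/2) hashes.
Step 2: For 164-bit output: 2^(164/2) = 2^82.
Step 3: Approximately 2^82 hash computations needed.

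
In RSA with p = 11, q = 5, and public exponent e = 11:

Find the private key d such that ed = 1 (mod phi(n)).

Step 1: n = 11 * 5 = 55.
Step 2: phi(n) = 10 * 4 = 40.
Step 3: Find d such that 11 * d = 1 (mod 40).
Step 4: d = 11^(-1) mod 40 = 11.
Verification: 11 * 11 = 121 = 3 * 40 + 1.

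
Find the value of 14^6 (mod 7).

Step 1: Compute 14^6 mod 7 step by step, reducing modulo 7 at each step.
  14^1 mod 7 = 0
  14^2 mod 7 = (0 * 14) mod 7 = 0
  14^3 mod 7 = (0 * 14) mod 7 = 0
  14^4 mod 7 = (0 * 14) mod 7 = 0
  14^5 mod 7 = (0 * 14) mod 7 = 0
  14^6 mod 7 = (0 * 14) mod 7 = 0
Step 2: Result = 0.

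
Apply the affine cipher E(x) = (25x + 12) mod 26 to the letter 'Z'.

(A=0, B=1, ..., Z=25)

Step 1: Convert 'Z' to number: x = 25.
Step 2: E(25) = (25 * 25 + 12) mod 26 = 637 mod 26 = 13.
Step 3: Convert 13 back to letter: N.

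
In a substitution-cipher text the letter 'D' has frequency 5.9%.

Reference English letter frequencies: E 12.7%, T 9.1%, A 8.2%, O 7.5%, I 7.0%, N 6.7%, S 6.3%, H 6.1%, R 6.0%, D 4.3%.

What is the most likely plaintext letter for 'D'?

Step 1: The observed frequency is 5.9%.
Step 2: Compare with English frequencies:
  E: 12.7% (difference: 6.8%)
  T: 9.1% (difference: 3.2%)
  A: 8.2% (difference: 2.3%)
  O: 7.5% (difference: 1.6%)
  I: 7.0% (difference: 1.1%)
  N: 6.7% (difference: 0.8%)
  S: 6.3% (difference: 0.4%)
  H: 6.1% (difference: 0.2%)
  R: 6.0% (difference: 0.1%) <-- closest
  D: 4.3% (difference: 1.6%)
Step 3: 'D' most likely represents 'R' (frequency 6.0%).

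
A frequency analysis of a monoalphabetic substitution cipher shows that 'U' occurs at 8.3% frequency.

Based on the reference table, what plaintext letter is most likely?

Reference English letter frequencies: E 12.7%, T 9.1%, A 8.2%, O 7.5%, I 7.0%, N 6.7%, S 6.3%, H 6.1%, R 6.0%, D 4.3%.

Step 1: The observed frequency is 8.3%.
Step 2: Compare with English frequencies:
  E: 12.7% (difference: 4.4%)
  T: 9.1% (difference: 0.8%)
  A: 8.2% (difference: 0.1%) <-- closest
  O: 7.5% (difference: 0.8%)
  I: 7.0% (difference: 1.3%)
  N: 6.7% (difference: 1.6%)
  S: 6.3% (difference: 2.0%)
  H: 6.1% (difference: 2.2%)
  R: 6.0% (difference: 2.3%)
  D: 4.3% (difference: 4.0%)
Step 3: 'U' most likely represents 'A' (frequency 8.2%).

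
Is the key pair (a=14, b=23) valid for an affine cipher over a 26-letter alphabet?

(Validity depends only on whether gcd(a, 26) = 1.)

Step 1: Compute gcd(14, 26).
Step 2: gcd(14, 26) = 2.
Since gcd = 2 != 1, 14 shares a common factor with 26, so it cannot be used.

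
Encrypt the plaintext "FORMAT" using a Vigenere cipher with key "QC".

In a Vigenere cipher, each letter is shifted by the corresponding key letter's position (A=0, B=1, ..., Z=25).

Step 1: Repeat key to match plaintext length:
  Plaintext: FORMAT
  Key:       QCQCQC
Step 2: Encrypt each letter:
  F(5) + Q(16) = (5+16) mod 26 = 21 = V
  O(14) + C(2) = (14+2) mod 26 = 16 = Q
  R(17) + Q(16) = (17+16) mod 26 = 7 = H
  M(12) + C(2) = (12+2) mod 26 = 14 = O
  A(0) + Q(16) = (0+16) mod 26 = 16 = Q
  T(19) + C(2) = (19+2) mod 26 = 21 = V
Ciphertext: VQHOQV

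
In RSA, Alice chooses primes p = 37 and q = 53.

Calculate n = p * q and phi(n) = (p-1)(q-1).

Step 1: n = p * q = 37 * 53 = 1961.
Step 2: phi(n) = (p-1)(q-1) = 36 * 52 = 1872.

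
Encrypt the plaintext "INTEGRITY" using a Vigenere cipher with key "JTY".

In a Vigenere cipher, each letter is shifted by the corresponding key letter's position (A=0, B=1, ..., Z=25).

Step 1: Repeat key to match plaintext length:
  Plaintext: INTEGRITY
  Key:       JTYJTYJTY
Step 2: Encrypt each letter:
  I(8) + J(9) = (8+9) mod 26 = 17 = R
  N(13) + T(19) = (13+19) mod 26 = 6 = G
  T(19) + Y(24) = (19+24) mod 26 = 17 = R
  E(4) + J(9) = (4+9) mod 26 = 13 = N
  G(6) + T(19) = (6+19) mod 26 = 25 = Z
  R(17) + Y(24) = (17+24) mod 26 = 15 = P
  I(8) + J(9) = (8+9) mod 26 = 17 = R
  T(19) + T(19) = (19+19) mod 26 = 12 = M
  Y(24) + Y(24) = (24+24) mod 26 = 22 = W
Ciphertext: RGRNZPRMW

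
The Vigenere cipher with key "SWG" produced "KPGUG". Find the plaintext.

Step 1: Extend key: SWGSW
Step 2: Decrypt each letter (c - k) mod 26:
  K(10) - S(18) = (10-18) mod 26 = 18 = S
  P(15) - W(22) = (15-22) mod 26 = 19 = T
  G(6) - G(6) = (6-6) mod 26 = 0 = A
  U(20) - S(18) = (20-18) mod 26 = 2 = C
  G(6) - W(22) = (6-22) mod 26 = 10 = K
Plaintext: STACK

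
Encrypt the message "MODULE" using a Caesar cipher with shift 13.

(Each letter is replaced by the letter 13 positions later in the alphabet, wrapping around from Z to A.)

Step 1: For each letter, shift forward by 13 positions (mod 26).
  M (position 12) -> position (12+13) mod 26 = 25 -> Z
  O (position 14) -> position (14+13) mod 26 = 1 -> B
  D (position 3) -> position (3+13) mod 26 = 16 -> Q
  U (position 20) -> position (20+13) mod 26 = 7 -> H
  L (position 11) -> position (11+13) mod 26 = 24 -> Y
  E (position 4) -> position (4+13) mod 26 = 17 -> R
Result: ZBQHYR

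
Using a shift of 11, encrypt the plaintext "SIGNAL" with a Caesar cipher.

Step 1: For each letter, shift forward by 11 positions (mod 26).
  S (position 18) -> position (18+11) mod 26 = 3 -> D
  I (position 8) -> position (8+11) mod 26 = 19 -> T
  G (position 6) -> position (6+11) mod 26 = 17 -> R
  N (position 13) -> position (13+11) mod 26 = 24 -> Y
  A (position 0) -> position (0+11) mod 26 = 11 -> L
  L (position 11) -> position (11+11) mod 26 = 22 -> W
Result: DTRYLW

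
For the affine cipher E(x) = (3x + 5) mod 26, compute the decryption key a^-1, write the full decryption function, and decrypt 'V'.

Step 1: Find a^-1, the modular inverse of 3 mod 26.
Step 2: We need 3 * a^-1 = 1 (mod 26).
Step 3: 3 * 9 = 27 = 1 * 26 + 1, so a^-1 = 9.
Step 4: D(y) = 9(y - 5) mod 26.
Step 5: Apply to 'V' (y = 21): D(21) = 9 * (21 - 5) mod 26 = 9 * 16 mod 26 = 14 -> 'O'.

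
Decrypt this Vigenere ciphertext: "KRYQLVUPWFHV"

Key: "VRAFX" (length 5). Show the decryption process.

Step 1: Key 'VRAFX' has length 5. Extended key: VRAFXVRAFXVR
Step 2: Decrypt each position:
  K(10) - V(21) = 15 = P
  R(17) - R(17) = 0 = A
  Y(24) - A(0) = 24 = Y
  Q(16) - F(5) = 11 = L
  L(11) - X(23) = 14 = O
  V(21) - V(21) = 0 = A
  U(20) - R(17) = 3 = D
  P(15) - A(0) = 15 = P
  W(22) - F(5) = 17 = R
  F(5) - X(23) = 8 = I
  H(7) - V(21) = 12 = M
  V(21) - R(17) = 4 = E
Plaintext: PAYLOADPRIME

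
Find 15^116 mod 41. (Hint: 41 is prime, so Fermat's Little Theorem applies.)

Step 1: Since 41 is prime, by Fermat's Little Theorem: 15^40 = 1 (mod 41).
Step 2: Reduce exponent: 116 mod 40 = 36.
Step 3: So 15^116 = 15^36 (mod 41).
Step 4: 15^36 mod 41 = 4.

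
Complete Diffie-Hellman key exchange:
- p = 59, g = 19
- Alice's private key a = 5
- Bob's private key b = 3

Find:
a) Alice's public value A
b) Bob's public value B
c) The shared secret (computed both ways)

Step 1: A = g^a mod p = 19^5 mod 59 = 46.
Step 2: B = g^b mod p = 19^3 mod 59 = 15.
Step 3: Alice computes s = B^a mod p = 15^5 mod 59 = 45.
Step 4: Bob computes s = A^b mod p = 46^3 mod 59 = 45.
Both sides agree: shared secret = 45.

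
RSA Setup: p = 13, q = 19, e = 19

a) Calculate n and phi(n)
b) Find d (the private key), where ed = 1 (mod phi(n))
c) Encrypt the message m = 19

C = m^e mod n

Step 1: n = 13 * 19 = 247.
Step 2: phi(n) = (13-1)(19-1) = 12 * 18 = 216.
Step 3: Find d = 19^(-1) mod 216 = 91.
  Verify: 19 * 91 = 1729 = 1 (mod 216).
Step 4: C = 19^19 mod 247 = 228.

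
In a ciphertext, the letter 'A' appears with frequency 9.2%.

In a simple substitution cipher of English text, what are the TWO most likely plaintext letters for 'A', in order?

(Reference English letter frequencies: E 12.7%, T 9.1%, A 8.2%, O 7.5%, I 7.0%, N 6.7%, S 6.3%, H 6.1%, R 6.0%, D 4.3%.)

Step 1: Observed frequency of 'A' is 9.2%.
Step 2: Compute distances to each reference frequency and sort:
  T (9.1%): difference = 0.1% <-- BEST
  A (8.2%): difference = 1.0% <-- RUNNER-UP
  O (7.5%): difference = 1.7%
  I (7.0%): difference = 2.2%
  N (6.7%): difference = 2.5%
Step 3: Most likely is 'T' (9.1%, diff 0.1%); second most likely is 'A' (8.2%, diff 1.0%).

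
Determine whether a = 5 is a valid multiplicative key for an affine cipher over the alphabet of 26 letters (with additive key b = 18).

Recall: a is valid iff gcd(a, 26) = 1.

Step 1: Compute gcd(5, 26).
Step 2: gcd(5, 26) = 1.
Since gcd = 1, 5 is coprime with 26, so it is a valid key.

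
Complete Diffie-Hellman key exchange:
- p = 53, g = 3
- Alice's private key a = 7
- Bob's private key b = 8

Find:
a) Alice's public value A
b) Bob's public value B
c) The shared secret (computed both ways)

Step 1: A = g^a mod p = 3^7 mod 53 = 14.
Step 2: B = g^b mod p = 3^8 mod 53 = 42.
Step 3: Alice computes s = B^a mod p = 42^7 mod 53 = 28.
Step 4: Bob computes s = A^b mod p = 14^8 mod 53 = 28.
Both sides agree: shared secret = 28.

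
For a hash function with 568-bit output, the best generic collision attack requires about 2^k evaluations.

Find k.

Step 1: The hash has a 568-bit output.
Step 2: Collision resistance means it should be infeasible to find any x != y with h(x) = h(y).
By the birthday bound, a generic collision search succeeds after about sqrt(2^568) = 2^(568/2) = 2^284 evaluations.
Step 3: Security level = 284 bits.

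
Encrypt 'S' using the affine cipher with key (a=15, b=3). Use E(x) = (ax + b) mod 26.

Step 1: Convert 'S' to number: x = 18.
Step 2: E(18) = (15 * 18 + 3) mod 26 = 273 mod 26 = 13.
Step 3: Convert 13 back to letter: N.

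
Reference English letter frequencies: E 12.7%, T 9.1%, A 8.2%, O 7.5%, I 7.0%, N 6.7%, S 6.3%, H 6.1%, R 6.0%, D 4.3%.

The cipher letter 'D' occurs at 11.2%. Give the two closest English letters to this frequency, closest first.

Step 1: Observed frequency of 'D' is 11.2%.
Step 2: Compute distances to each reference frequency and sort:
  E (12.7%): difference = 1.5% <-- BEST
  T (9.1%): difference = 2.1% <-- RUNNER-UP
  A (8.2%): difference = 3.0%
  O (7.5%): difference = 3.7%
  I (7.0%): difference = 4.2%
Step 3: Most likely is 'E' (12.7%, diff 1.5%); second most likely is 'T' (9.1%, diff 2.1%).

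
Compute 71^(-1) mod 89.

Step 1: We need x such that 71 * x = 1 (mod 89).
Step 2: Using the extended Euclidean algorithm or trial:
  71 * 84 = 5964 = 67 * 89 + 1.
Step 3: Since 5964 mod 89 = 1, the inverse is x = 84.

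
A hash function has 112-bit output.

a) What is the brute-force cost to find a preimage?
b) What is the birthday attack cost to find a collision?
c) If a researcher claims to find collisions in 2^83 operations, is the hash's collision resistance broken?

Step 1: Preimage resistance requires brute-force of 2^112 operations.
Step 2: Collision resistance (birthday bound) = 2^(112/2) = 2^56.
Step 3: The claimed attack costs 2^83 operations.
Step 4: Since 2^83 >= 2^56, the claimed attack is no faster than the generic birthday attack, so this does not break collision resistance.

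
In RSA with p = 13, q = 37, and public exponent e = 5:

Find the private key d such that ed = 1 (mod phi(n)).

Step 1: n = 13 * 37 = 481.
Step 2: phi(n) = 12 * 36 = 432.
Step 3: Find d such that 5 * d = 1 (mod 432).
Step 4: d = 5^(-1) mod 432 = 173.
Verification: 5 * 173 = 865 = 2 * 432 + 1.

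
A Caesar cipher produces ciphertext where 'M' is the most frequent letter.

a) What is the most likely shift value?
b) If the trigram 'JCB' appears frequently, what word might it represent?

Step 1: In English, 'E' is the most frequent letter (12.7%).
Step 2: The most frequent ciphertext letter is 'M' (position 12).
Step 3: Shift = (12 - 4) mod 26 = 8.
Step 4: Decrypt 'JCB' by shifting back 8:
  J -> B
  C -> U
  B -> T
Step 5: 'JCB' decrypts to 'BUT'.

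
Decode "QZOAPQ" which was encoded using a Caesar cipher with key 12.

Step 1: Reverse the shift by subtracting 12 from each letter position.
  Q (position 16) -> position (16-12) mod 26 = 4 -> E
  Z (position 25) -> position (25-12) mod 26 = 13 -> N
  O (position 14) -> position (14-12) mod 26 = 2 -> C
  A (position 0) -> position (0-12) mod 26 = 14 -> O
  P (position 15) -> position (15-12) mod 26 = 3 -> D
  Q (position 16) -> position (16-12) mod 26 = 4 -> E
Decrypted message: ENCODE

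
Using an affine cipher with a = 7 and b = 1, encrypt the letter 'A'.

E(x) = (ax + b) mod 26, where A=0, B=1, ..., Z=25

Step 1: Convert 'A' to number: x = 0.
Step 2: E(0) = (7 * 0 + 1) mod 26 = 1 mod 26 = 1.
Step 3: Convert 1 back to letter: B.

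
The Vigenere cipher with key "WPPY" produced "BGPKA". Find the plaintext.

Step 1: Extend key: WPPYW
Step 2: Decrypt each letter (c - k) mod 26:
  B(1) - W(22) = (1-22) mod 26 = 5 = F
  G(6) - P(15) = (6-15) mod 26 = 17 = R
  P(15) - P(15) = (15-15) mod 26 = 0 = A
  K(10) - Y(24) = (10-24) mod 26 = 12 = M
  A(0) - W(22) = (0-22) mod 26 = 4 = E
Plaintext: FRAME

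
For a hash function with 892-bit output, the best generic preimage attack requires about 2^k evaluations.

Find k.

Step 1: The hash has a 892-bit output.
Step 2: Preimage resistance means: given a digest h(x), it should be infeasible to find any input that hashes to it.
With a 892-bit output there are 2^892 possible digests, so a generic brute-force preimage search costs about 2^892 evaluations.
Step 3: Security level = 892 bits.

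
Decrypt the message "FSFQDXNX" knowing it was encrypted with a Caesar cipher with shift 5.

Step 1: Reverse the shift by subtracting 5 from each letter position.
  F (position 5) -> position (5-5) mod 26 = 0 -> A
  S (position 18) -> position (18-5) mod 26 = 13 -> N
  F (position 5) -> position (5-5) mod 26 = 0 -> A
  Q (position 16) -> position (16-5) mod 26 = 11 -> L
  D (position 3) -> position (3-5) mod 26 = 24 -> Y
  X (position 23) -> position (23-5) mod 26 = 18 -> S
  N (position 13) -> position (13-5) mod 26 = 8 -> I
  X (position 23) -> position (23-5) mod 26 = 18 -> S
Decrypted message: ANALYSIS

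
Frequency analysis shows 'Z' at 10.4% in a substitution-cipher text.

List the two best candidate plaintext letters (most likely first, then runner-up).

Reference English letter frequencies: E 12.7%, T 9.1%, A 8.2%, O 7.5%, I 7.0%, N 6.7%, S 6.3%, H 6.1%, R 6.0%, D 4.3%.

Step 1: Observed frequency of 'Z' is 10.4%.
Step 2: Compute distances to each reference frequency and sort:
  T (9.1%): difference = 1.3% <-- BEST
  A (8.2%): difference = 2.2% <-- RUNNER-UP
  E (12.7%): difference = 2.3%
  O (7.5%): difference = 2.9%
  I (7.0%): difference = 3.4%
Step 3: Most likely is 'T' (9.1%, diff 1.3%); second most likely is 'A' (8.2%, diff 2.2%).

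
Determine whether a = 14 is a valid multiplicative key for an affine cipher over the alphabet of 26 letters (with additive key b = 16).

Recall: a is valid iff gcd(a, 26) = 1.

Step 1: Compute gcd(14, 26).
Step 2: gcd(14, 26) = 2.
Since gcd = 2 != 1, 14 shares a common factor with 26, so it cannot be used.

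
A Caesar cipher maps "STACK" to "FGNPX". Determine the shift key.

Step 1: Compare first letters: S (position 18) -> F (position 5).
Step 2: Shift = (5 - 18) mod 26 = 13.
The shift value is 13.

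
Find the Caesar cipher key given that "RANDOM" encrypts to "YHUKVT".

Step 1: Compare first letters: R (position 17) -> Y (position 24).
Step 2: Shift = (24 - 17) mod 26 = 7.
The shift value is 7.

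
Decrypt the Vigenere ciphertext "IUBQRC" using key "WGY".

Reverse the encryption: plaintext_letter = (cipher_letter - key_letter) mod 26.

Step 1: Extend key: WGYWGY
Step 2: Decrypt each letter (c - k) mod 26:
  I(8) - W(22) = (8-22) mod 26 = 12 = M
  U(20) - G(6) = (20-6) mod 26 = 14 = O
  B(1) - Y(24) = (1-24) mod 26 = 3 = D
  Q(16) - W(22) = (16-22) mod 26 = 20 = U
  R(17) - G(6) = (17-6) mod 26 = 11 = L
  C(2) - Y(24) = (2-24) mod 26 = 4 = E
Plaintext: MODULE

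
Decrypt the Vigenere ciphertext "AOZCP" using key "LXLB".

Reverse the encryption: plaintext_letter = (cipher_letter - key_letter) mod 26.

Step 1: Extend key: LXLBL
Step 2: Decrypt each letter (c - k) mod 26:
  A(0) - L(11) = (0-11) mod 26 = 15 = P
  O(14) - X(23) = (14-23) mod 26 = 17 = R
  Z(25) - L(11) = (25-11) mod 26 = 14 = O
  C(2) - B(1) = (2-1) mod 26 = 1 = B
  P(15) - L(11) = (15-11) mod 26 = 4 = E
Plaintext: PROBE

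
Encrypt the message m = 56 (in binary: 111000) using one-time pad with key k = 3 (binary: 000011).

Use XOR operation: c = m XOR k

Step 1: Write out the XOR operation bit by bit:
  Message: 111000
  Key:     000011
  XOR:     111011
Step 2: Convert to decimal: 111011 = 59.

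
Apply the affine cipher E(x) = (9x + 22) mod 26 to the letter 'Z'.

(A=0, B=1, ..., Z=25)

Step 1: Convert 'Z' to number: x = 25.
Step 2: E(25) = (9 * 25 + 22) mod 26 = 247 mod 26 = 13.
Step 3: Convert 13 back to letter: N.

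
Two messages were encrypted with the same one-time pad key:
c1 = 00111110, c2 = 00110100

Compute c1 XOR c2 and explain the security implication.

Step 1: c1 XOR c2 = (m1 XOR k) XOR (m2 XOR k).
Step 2: By XOR associativity/commutativity: = m1 XOR m2 XOR k XOR k = m1 XOR m2.
Step 3: 00111110 XOR 00110100 = 00001010 = 10.
Step 4: The key cancels out! An attacker learns m1 XOR m2 = 10, revealing the relationship between plaintexts.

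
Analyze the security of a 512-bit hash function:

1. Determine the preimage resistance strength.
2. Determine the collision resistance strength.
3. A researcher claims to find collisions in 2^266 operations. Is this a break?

Step 1: Preimage resistance requires brute-force of 2^512 operations.
Step 2: Collision resistance (birthday bound) = 2^(512/2) = 2^256.
Step 3: The claimed attack costs 2^266 operations.
Step 4: Since 2^266 >= 2^256, the claimed attack is no faster than the generic birthday attack, so this does not break collision resistance.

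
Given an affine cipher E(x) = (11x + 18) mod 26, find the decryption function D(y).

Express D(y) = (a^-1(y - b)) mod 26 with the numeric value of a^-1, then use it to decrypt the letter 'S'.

Step 1: Find a^-1, the modular inverse of 11 mod 26.
Step 2: We need 11 * a^-1 = 1 (mod 26).
Step 3: 11 * 19 = 209 = 8 * 26 + 1, so a^-1 = 19.
Step 4: D(y) = 19(y - 18) mod 26.
Step 5: Apply to 'S' (y = 18): D(18) = 19 * (18 - 18) mod 26 = 19 * 0 mod 26 = 0 -> 'A'.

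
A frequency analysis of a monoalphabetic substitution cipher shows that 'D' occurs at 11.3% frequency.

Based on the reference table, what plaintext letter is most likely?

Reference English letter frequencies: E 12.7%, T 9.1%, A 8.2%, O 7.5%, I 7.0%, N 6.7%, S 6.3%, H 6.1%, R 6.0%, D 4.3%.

Step 1: The observed frequency is 11.3%.
Step 2: Compare with English frequencies:
  E: 12.7% (difference: 1.4%) <-- closest
  T: 9.1% (difference: 2.2%)
  A: 8.2% (difference: 3.1%)
  O: 7.5% (difference: 3.8%)
  I: 7.0% (difference: 4.3%)
  N: 6.7% (difference: 4.6%)
  S: 6.3% (difference: 5.0%)
  H: 6.1% (difference: 5.2%)
  R: 6.0% (difference: 5.3%)
  D: 4.3% (difference: 7.0%)
Step 3: 'D' most likely represents 'E' (frequency 12.7%).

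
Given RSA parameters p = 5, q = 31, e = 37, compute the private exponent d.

Step 1: n = 5 * 31 = 155.
Step 2: phi(n) = 4 * 30 = 120.
Step 3: Find d such that 37 * d = 1 (mod 120).
Step 4: d = 37^(-1) mod 120 = 13.
Verification: 37 * 13 = 481 = 4 * 120 + 1.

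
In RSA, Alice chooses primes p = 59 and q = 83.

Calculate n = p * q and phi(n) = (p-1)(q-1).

Step 1: n = p * q = 59 * 83 = 4897.
Step 2: phi(n) = (p-1)(q-1) = 58 * 82 = 4756.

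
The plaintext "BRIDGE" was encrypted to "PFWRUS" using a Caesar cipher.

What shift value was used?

Step 1: Compare first letters: B (position 1) -> P (position 15).
Step 2: Shift = (15 - 1) mod 26 = 14.
The shift value is 14.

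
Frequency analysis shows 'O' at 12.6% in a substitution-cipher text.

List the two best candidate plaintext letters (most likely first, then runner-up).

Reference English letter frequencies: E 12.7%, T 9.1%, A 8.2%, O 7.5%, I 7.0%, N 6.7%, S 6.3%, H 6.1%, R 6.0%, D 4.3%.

Step 1: Observed frequency of 'O' is 12.6%.
Step 2: Compute distances to each reference frequency and sort:
  E (12.7%): difference = 0.1% <-- BEST
  T (9.1%): difference = 3.5% <-- RUNNER-UP
  A (8.2%): difference = 4.4%
  O (7.5%): difference = 5.1%
  I (7.0%): difference = 5.6%
Step 3: Most likely is 'E' (12.7%, diff 0.1%); second most likely is 'T' (9.1%, diff 3.5%).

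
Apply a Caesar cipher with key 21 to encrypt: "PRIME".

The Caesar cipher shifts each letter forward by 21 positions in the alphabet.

Step 1: For each letter, shift forward by 21 positions (mod 26).
  P (position 15) -> position (15+21) mod 26 = 10 -> K
  R (position 17) -> position (17+21) mod 26 = 12 -> M
  I (position 8) -> position (8+21) mod 26 = 3 -> D
  M (position 12) -> position (12+21) mod 26 = 7 -> H
  E (position 4) -> position (4+21) mod 26 = 25 -> Z
Result: KMDHZ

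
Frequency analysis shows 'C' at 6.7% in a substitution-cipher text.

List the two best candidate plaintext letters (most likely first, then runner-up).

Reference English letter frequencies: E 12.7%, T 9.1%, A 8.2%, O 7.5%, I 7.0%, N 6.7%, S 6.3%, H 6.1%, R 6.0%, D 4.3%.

Step 1: Observed frequency of 'C' is 6.7%.
Step 2: Compute distances to each reference frequency and sort:
  N (6.7%): difference = 0.0% <-- BEST
  I (7.0%): difference = 0.3% <-- RUNNER-UP
  S (6.3%): difference = 0.4%
  H (6.1%): difference = 0.6%
  R (6.0%): difference = 0.7%
Step 3: Most likely is 'N' (6.7%, diff 0.0%); second most likely is 'I' (7.0%, diff 0.3%).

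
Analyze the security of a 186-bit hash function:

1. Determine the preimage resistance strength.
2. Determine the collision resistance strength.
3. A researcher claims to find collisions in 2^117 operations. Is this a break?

Step 1: Preimage resistance requires brute-force of 2^186 operations.
Step 2: Collision resistance (birthday bound) = 2^(186/2) = 2^93.
Step 3: The claimed attack costs 2^117 operations.
Step 4: Since 2^117 >= 2^93, the claimed attack is no faster than the generic birthday attack, so this does not break collision resistance.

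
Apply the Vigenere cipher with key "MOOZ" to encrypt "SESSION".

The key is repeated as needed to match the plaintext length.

Step 1: Repeat key to match plaintext length:
  Plaintext: SESSION
  Key:       MOOZMOO
Step 2: Encrypt each letter:
  S(18) + M(12) = (18+12) mod 26 = 4 = E
  E(4) + O(14) = (4+14) mod 26 = 18 = S
  S(18) + O(14) = (18+14) mod 26 = 6 = G
  S(18) + Z(25) = (18+25) mod 26 = 17 = R
  I(8) + M(12) = (8+12) mod 26 = 20 = U
  O(14) + O(14) = (14+14) mod 26 = 2 = C
  N(13) + O(14) = (13+14) mod 26 = 1 = B
Ciphertext: ESGRUCB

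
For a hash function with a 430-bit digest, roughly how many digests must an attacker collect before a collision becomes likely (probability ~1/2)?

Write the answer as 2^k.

Step 1: The birthday paradox gives collision probability ~50% after sqrt(2^n) = 2^(n/2) hashes.
Step 2: For 430-bit output: 2^(430/2) = 2^215.
Step 3: Approximately 2^215 hash computations needed.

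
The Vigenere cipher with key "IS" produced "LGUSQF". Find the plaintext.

Step 1: Extend key: ISISIS
Step 2: Decrypt each letter (c - k) mod 26:
  L(11) - I(8) = (11-8) mod 26 = 3 = D
  G(6) - S(18) = (6-18) mod 26 = 14 = O
  U(20) - I(8) = (20-8) mod 26 = 12 = M
  S(18) - S(18) = (18-18) mod 26 = 0 = A
  Q(16) - I(8) = (16-8) mod 26 = 8 = I
  F(5) - S(18) = (5-18) mod 26 = 13 = N
Plaintext: DOMAIN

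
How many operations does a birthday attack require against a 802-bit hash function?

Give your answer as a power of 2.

Step 1: The birthday paradox gives collision probability ~50% after sqrt(2^n) = 2^(n/2) hashes.
Step 2: For 802-bit output: 2^(802/2) = 2^401.
Step 3: Approximately 2^401 hash computations needed.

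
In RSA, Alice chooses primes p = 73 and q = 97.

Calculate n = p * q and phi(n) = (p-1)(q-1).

Step 1: n = p * q = 73 * 97 = 7081.
Step 2: phi(n) = (p-1)(q-1) = 72 * 96 = 6912.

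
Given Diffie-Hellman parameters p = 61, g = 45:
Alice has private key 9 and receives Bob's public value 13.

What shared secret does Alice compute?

Step 1: s = B^a mod p = 13^9 mod 61.
  13^1 mod 61 = 13
  13^2 mod 61 = (13 * 13) mod 61 = 47
  13^3 mod 61 = (47 * 13) mod 61 = 1
  13^4 mod 61 = (1 * 13) mod 61 = 13
  13^5 mod 61 = (13 * 13) mod 61 = 47
  13^6 mod 61 = (47 * 13) mod 61 = 1
  13^7 mod 61 = (1 * 13) mod 61 = 13
  13^8 mod 61 = (13 * 13) mod 61 = 47
  13^9 mod 61 = (47 * 13) mod 61 = 1
Result: shared secret = 1.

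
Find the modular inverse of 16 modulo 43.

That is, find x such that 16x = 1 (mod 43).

Step 1: We need x such that 16 * x = 1 (mod 43).
Step 2: Using the extended Euclidean algorithm or trial:
  16 * 35 = 560 = 13 * 43 + 1.
Step 3: Since 560 mod 43 = 1, the inverse is x = 35.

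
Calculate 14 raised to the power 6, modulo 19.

Step 1: Compute 14^6 mod 19 step by step, reducing modulo 19 at each step.
  14^1 mod 19 = 14
  14^2 mod 19 = (14 * 14) mod 19 = 6
  14^3 mod 19 = (6 * 14) mod 19 = 8
  14^4 mod 19 = (8 * 14) mod 19 = 17
  14^5 mod 19 = (17 * 14) mod 19 = 10
  14^6 mod 19 = (10 * 14) mod 19 = 7
Step 2: Result = 7.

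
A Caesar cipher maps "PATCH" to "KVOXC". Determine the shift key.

Step 1: Compare first letters: P (position 15) -> K (position 10).
Step 2: Shift = (10 - 15) mod 26 = 21.
The shift value is 21.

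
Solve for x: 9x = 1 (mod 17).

Step 1: We need x such that 9 * x = 1 (mod 17).
Step 2: Using the extended Euclidean algorithm or trial:
  9 * 2 = 18 = 1 * 17 + 1.
Step 3: Since 18 mod 17 = 1, the inverse is x = 2.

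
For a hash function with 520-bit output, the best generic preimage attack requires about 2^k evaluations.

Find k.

Step 1: The hash has a 520-bit output.
Step 2: Preimage resistance means: given a digest h(x), it should be infeasible to find any input that hashes to it.
With a 520-bit output there are 2^520 possible digests, so a generic brute-force preimage search costs about 2^520 evaluations.
Step 3: Security level = 520 bits.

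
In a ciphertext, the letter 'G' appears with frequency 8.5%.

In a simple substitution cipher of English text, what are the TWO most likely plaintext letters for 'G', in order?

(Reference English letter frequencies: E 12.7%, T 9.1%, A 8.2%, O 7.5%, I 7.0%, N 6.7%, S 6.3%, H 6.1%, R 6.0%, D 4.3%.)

Step 1: Observed frequency of 'G' is 8.5%.
Step 2: Compute distances to each reference frequency and sort:
  A (8.2%): difference = 0.3% <-- BEST
  T (9.1%): difference = 0.6% <-- RUNNER-UP
  O (7.5%): difference = 1.0%
  I (7.0%): difference = 1.5%
  N (6.7%): difference = 1.8%
Step 3: Most likely is 'A' (8.2%, diff 0.3%); second most likely is 'T' (9.1%, diff 0.6%).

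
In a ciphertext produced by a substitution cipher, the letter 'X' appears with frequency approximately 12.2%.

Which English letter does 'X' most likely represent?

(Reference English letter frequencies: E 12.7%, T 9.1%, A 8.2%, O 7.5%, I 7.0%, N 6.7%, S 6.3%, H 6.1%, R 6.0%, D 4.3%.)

Step 1: The observed frequency is 12.2%.
Step 2: Compare with English frequencies:
  E: 12.7% (difference: 0.5%) <-- closest
  T: 9.1% (difference: 3.1%)
  A: 8.2% (difference: 4.0%)
  O: 7.5% (difference: 4.7%)
  I: 7.0% (difference: 5.2%)
  N: 6.7% (difference: 5.5%)
  S: 6.3% (difference: 5.9%)
  H: 6.1% (difference: 6.1%)
  R: 6.0% (difference: 6.2%)
  D: 4.3% (difference: 7.9%)
Step 3: 'X' most likely represents 'E' (frequency 12.7%).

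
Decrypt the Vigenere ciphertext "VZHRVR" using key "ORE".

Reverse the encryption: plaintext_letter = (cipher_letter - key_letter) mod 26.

Step 1: Extend key: OREORE
Step 2: Decrypt each letter (c - k) mod 26:
  V(21) - O(14) = (21-14) mod 26 = 7 = H
  Z(25) - R(17) = (25-17) mod 26 = 8 = I
  H(7) - E(4) = (7-4) mod 26 = 3 = D
  R(17) - O(14) = (17-14) mod 26 = 3 = D
  V(21) - R(17) = (21-17) mod 26 = 4 = E
  R(17) - E(4) = (17-4) mod 26 = 13 = N
Plaintext: HIDDEN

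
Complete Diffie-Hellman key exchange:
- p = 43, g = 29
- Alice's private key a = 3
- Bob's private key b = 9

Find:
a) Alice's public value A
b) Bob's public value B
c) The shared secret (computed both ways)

Step 1: A = g^a mod p = 29^3 mod 43 = 8.
Step 2: B = g^b mod p = 29^9 mod 43 = 39.
Step 3: Alice computes s = B^a mod p = 39^3 mod 43 = 22.
Step 4: Bob computes s = A^b mod p = 8^9 mod 43 = 22.
Both sides agree: shared secret = 22.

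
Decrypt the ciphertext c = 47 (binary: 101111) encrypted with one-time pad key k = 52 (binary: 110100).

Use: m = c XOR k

Step 1: XOR ciphertext with key:
  Ciphertext: 101111
  Key:        110100
  XOR:        011011
Step 2: Plaintext = 011011 = 27 in decimal.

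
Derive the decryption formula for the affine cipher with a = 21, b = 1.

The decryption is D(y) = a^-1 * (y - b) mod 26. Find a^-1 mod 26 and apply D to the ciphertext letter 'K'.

Step 1: Find a^-1, the modular inverse of 21 mod 26.
Step 2: We need 21 * a^-1 = 1 (mod 26).
Step 3: 21 * 5 = 105 = 4 * 26 + 1, so a^-1 = 5.
Step 4: D(y) = 5(y - 1) mod 26.
Step 5: Apply to 'K' (y = 10): D(10) = 5 * (10 - 1) mod 26 = 5 * 9 mod 26 = 19 -> 'T'.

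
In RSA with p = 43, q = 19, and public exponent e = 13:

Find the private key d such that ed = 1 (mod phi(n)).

Step 1: n = 43 * 19 = 817.
Step 2: phi(n) = 42 * 18 = 756.
Step 3: Find d such that 13 * d = 1 (mod 756).
Step 4: d = 13^(-1) mod 756 = 349.
Verification: 13 * 349 = 4537 = 6 * 756 + 1.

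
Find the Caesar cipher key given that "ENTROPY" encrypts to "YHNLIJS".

Step 1: Compare first letters: E (position 4) -> Y (position 24).
Step 2: Shift = (24 - 4) mod 26 = 20.
The shift value is 20.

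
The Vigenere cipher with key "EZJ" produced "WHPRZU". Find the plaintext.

Step 1: Extend key: EZJEZJ
Step 2: Decrypt each letter (c - k) mod 26:
  W(22) - E(4) = (22-4) mod 26 = 18 = S
  H(7) - Z(25) = (7-25) mod 26 = 8 = I
  P(15) - J(9) = (15-9) mod 26 = 6 = G
  R(17) - E(4) = (17-4) mod 26 = 13 = N
  Z(25) - Z(25) = (25-25) mod 26 = 0 = A
  U(20) - J(9) = (20-9) mod 26 = 11 = L
Plaintext: SIGNAL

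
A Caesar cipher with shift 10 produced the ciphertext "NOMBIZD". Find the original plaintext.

Step 1: Reverse the shift by subtracting 10 from each letter position.
  N (position 13) -> position (13-10) mod 26 = 3 -> D
  O (position 14) -> position (14-10) mod 26 = 4 -> E
  M (position 12) -> position (12-10) mod 26 = 2 -> C
  B (position 1) -> position (1-10) mod 26 = 17 -> R
  I (position 8) -> position (8-10) mod 26 = 24 -> Y
  Z (position 25) -> position (25-10) mod 26 = 15 -> P
  D (position 3) -> position (3-10) mod 26 = 19 -> T
Decrypted message: DECRYPT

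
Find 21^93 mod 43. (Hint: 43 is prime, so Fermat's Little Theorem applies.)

Step 1: Since 43 is prime, by Fermat's Little Theorem: 21^42 = 1 (mod 43).
Step 2: Reduce exponent: 93 mod 42 = 9.
Step 3: So 21^93 = 21^9 (mod 43).
Step 4: 21^9 mod 43 = 11.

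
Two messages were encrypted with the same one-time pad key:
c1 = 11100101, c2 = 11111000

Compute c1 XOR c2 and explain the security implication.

Step 1: c1 XOR c2 = (m1 XOR k) XOR (m2 XOR k).
Step 2: By XOR associativity/commutativity: = m1 XOR m2 XOR k XOR k = m1 XOR m2.
Step 3: 11100101 XOR 11111000 = 00011101 = 29.
Step 4: The key cancels out! An attacker learns m1 XOR m2 = 29, revealing the relationship between plaintexts.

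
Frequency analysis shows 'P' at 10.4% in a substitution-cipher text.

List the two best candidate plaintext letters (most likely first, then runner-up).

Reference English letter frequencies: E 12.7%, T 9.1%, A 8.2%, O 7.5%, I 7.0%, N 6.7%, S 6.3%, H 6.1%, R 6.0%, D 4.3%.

Step 1: Observed frequency of 'P' is 10.4%.
Step 2: Compute distances to each reference frequency and sort:
  T (9.1%): difference = 1.3% <-- BEST
  A (8.2%): difference = 2.2% <-- RUNNER-UP
  E (12.7%): difference = 2.3%
  O (7.5%): difference = 2.9%
  I (7.0%): difference = 3.4%
Step 3: Most likely is 'T' (9.1%, diff 1.3%); second most likely is 'A' (8.2%, diff 2.2%).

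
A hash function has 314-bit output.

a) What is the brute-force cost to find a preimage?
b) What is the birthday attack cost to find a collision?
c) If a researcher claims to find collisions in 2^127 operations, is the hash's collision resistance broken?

Step 1: Preimage resistance requires brute-force of 2^314 operations.
Step 2: Collision resistance (birthday bound) = 2^(314/2) = 2^157.
Step 3: The claimed attack costs 2^127 operations.
Step 4: Since 2^127 < 2^157, the claimed attack beats the generic birthday bound, so collision resistance is broken.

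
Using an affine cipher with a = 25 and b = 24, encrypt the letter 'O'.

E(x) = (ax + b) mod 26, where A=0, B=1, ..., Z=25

Step 1: Convert 'O' to number: x = 14.
Step 2: E(14) = (25 * 14 + 24) mod 26 = 374 mod 26 = 10.
Step 3: Convert 10 back to letter: K.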